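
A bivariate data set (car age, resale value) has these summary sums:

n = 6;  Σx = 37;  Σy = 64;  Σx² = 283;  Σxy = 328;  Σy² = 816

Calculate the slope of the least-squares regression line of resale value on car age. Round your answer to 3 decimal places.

Sxx = Σx² − (Σx)²/n = 283 − 228.166667 = 54.833333
Sxy = Σxy − (Σx)(Σy)/n = 328 − 394.666667 = -66.666667
b = Sxy/Sxx = -66.666667/54.833333 = -1.215805

-1.216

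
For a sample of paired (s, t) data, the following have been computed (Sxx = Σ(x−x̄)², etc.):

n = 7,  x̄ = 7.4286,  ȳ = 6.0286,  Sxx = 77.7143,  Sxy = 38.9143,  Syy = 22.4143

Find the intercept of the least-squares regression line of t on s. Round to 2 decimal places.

b = Sxy/Sxx = 38.9143/77.7143 = 0.500735
a = ȳ − b·x̄ = 6.0286 − 0.500735·7.4286 = 2.308837

2.31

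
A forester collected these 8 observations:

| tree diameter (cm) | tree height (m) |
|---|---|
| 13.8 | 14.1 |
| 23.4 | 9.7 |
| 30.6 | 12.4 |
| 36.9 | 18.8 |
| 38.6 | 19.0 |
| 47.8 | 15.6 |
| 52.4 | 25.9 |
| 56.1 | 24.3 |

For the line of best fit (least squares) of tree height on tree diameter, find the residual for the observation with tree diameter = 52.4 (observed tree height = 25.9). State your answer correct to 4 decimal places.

3.8033

n = 8, Σx = 299.6, Σy = 139.8, Σxy = 5694.19, Σx² = 12703.74
Sxx = Σx² − (Σx)²/n = 12703.74 − 11220.02 = 1483.72
Sxy = Σxy − (Σx)(Σy)/n = 5694.19 − 5235.51 = 458.68
b = Sxy/Sxx = 458.68/1483.72 = 0.309142
a = ȳ − b·x̄ = 17.475 − 0.309142·37.45 = 5.897636
ŷ(52.4) = 5.897636 + 0.309142·52.4 = 22.096671
residual = y − ŷ = 25.9 − 22.096671 = 3.803329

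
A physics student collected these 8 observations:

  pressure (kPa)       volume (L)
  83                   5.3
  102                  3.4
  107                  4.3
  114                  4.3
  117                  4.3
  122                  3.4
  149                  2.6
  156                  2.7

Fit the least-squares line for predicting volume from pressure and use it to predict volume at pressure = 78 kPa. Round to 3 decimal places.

n = 8, Σx = 950, Σy = 30.3, Σxy = 3463.5, Σx² = 116848
Sxx = Σx² − (Σx)²/n = 116848 − 112812.5 = 4035.5
Sxy = Σxy − (Σx)(Σy)/n = 3463.5 − 3598.125 = -134.625
b = Sxy/Sxx = -134.625/4035.5 = -0.033360
a = ȳ − b·x̄ = 3.7875 − (-0.033360)·118.75 = 7.749021
ŷ(78) = a + b·78 = 7.749021 + (-0.033360)·78 = 5.146927

5.147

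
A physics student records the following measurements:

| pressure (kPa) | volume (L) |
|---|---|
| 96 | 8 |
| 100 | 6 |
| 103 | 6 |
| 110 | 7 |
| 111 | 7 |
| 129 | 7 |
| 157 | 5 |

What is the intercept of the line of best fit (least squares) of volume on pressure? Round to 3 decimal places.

9.758

n = 7, Σx = 806, Σy = 46, Σxy = 5221, Σx² = 95536
Sxx = Σx² − (Σx)²/n = 95536 − 92805.142857 = 2730.857143
Sxy = Σxy − (Σx)(Σy)/n = 5221 − 5296.571429 = -75.571429
b = Sxy/Sxx = -75.571429/2730.857143 = -0.027673
a = ȳ − b·x̄ = 6.571429 − (-0.027673)·115.142857 = 9.757795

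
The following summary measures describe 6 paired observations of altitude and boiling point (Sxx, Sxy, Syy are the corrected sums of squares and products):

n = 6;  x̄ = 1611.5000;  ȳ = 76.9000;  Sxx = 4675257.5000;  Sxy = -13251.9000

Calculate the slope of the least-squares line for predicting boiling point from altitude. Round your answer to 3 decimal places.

-0.003

b = Sxy/Sxx = -13251.9/4675257.5 = -0.002834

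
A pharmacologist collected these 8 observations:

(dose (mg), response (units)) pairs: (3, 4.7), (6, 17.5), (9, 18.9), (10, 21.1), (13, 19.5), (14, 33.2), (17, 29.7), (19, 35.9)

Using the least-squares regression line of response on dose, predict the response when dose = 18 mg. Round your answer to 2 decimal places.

n = 8, Σx = 91, Σy = 180.5, Σxy = 2405.5, Σx² = 1241
Sxx = Σx² − (Σx)²/n = 1241 − 1035.125 = 205.875
Sxy = Σxy − (Σx)(Σy)/n = 2405.5 − 2053.1875 = 352.3125
b = Sxy/Sxx = 352.3125/205.875 = 1.711293
a = ȳ − b·x̄ = 22.5625 − 1.711293·11.375 = 3.096539
ŷ(18) = a + b·18 = 3.096539 + 1.711293·18 = 33.899818

33.90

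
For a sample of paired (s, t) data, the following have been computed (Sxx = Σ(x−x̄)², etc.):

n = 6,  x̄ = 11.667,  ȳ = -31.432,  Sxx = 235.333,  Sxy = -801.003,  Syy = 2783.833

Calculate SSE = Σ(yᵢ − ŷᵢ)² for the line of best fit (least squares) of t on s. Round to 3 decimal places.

b = Sxy/Sxx = -801.003/235.333 = -3.403700
SSE = Syy − b·Sxy = 2783.833 − (-3.403700)·(-801.003) = 57.458858

57.459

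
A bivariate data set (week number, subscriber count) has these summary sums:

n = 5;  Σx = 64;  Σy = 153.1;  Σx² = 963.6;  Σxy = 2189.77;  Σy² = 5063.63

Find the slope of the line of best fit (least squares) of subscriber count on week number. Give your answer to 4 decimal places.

1.5934

Sxx = Σx² − (Σx)²/n = 963.6 − 819.2 = 144.4
Sxy = Σxy − (Σx)(Σy)/n = 2189.77 − 1959.68 = 230.09
b = Sxy/Sxx = 230.09/144.4 = 1.593421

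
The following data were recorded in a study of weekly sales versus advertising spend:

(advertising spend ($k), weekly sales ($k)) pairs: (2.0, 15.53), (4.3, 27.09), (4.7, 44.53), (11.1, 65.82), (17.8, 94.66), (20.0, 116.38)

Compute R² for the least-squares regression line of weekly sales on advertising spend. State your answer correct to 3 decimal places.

n = 6, Σx = 59.9, Σy = 364.01, Σxy = 5099.988, Σx² = 884.63, Σy² = 29795.0623
Sxx = Σx² − (Σx)²/n = 884.63 − 598.001667 = 286.628333
Sxy = Σxy − (Σx)(Σy)/n = 5099.988 − 3634.033167 = 1465.954833
Syy = Σy² − (Σy)²/n = 29795.0623 − 22083.880017 = 7711.182283
R² = Sxy²/(Sxx·Syy) = (1465.954833)²/(286.628333·7711.182283) = 0.972302

0.972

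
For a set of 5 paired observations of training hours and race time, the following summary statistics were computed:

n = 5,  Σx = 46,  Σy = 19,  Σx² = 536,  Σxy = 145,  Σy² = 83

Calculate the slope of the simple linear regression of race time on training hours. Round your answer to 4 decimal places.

Sxx = Σx² − (Σx)²/n = 536 − 423.2 = 112.8
Sxy = Σxy − (Σx)(Σy)/n = 145 − 174.8 = -29.8
b = Sxy/Sxx = -29.8/112.8 = -0.264184

-0.2642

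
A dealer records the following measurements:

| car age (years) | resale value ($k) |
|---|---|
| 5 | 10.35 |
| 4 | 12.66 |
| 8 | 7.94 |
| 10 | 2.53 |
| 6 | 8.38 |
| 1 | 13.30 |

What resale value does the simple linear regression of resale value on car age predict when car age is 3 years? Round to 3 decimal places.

12.317

n = 6, Σx = 34, Σy = 55.16, Σxy = 254.79, Σx² = 242
Sxx = Σx² − (Σx)²/n = 242 − 192.666667 = 49.333333
Sxy = Σxy − (Σx)(Σy)/n = 254.79 − 312.573333 = -57.783333
b = Sxy/Sxx = -57.783333/49.333333 = -1.171284
a = ȳ − b·x̄ = 9.193333 − (-1.171284)·5.666667 = 15.830608
ŷ(3) = a + b·3 = 15.830608 + (-1.171284)·3 = 12.316757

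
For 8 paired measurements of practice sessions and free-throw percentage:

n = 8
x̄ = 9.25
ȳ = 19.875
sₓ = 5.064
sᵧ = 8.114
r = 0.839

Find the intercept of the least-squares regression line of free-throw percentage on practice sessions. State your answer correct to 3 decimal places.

b = r · sᵧ/sₓ = 0.839 · 8.114/5.064 = 1.344322
a = ȳ − b·x̄ = 19.875 − 1.344322·9.25 = 7.440023

7.440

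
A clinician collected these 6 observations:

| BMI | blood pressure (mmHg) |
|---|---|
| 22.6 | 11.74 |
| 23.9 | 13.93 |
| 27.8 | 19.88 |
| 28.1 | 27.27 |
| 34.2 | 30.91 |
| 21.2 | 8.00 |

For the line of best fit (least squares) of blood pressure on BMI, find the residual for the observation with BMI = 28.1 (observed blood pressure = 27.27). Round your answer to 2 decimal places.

n = 6, Σx = 157.8, Σy = 111.73, Σxy = 3143.924, Σx² = 4263.5
Sxx = Σx² − (Σx)²/n = 4263.5 − 4150.14 = 113.36
Sxy = Σxy − (Σx)(Σy)/n = 3143.924 − 2938.499 = 205.425
b = Sxy/Sxx = 205.425/113.36 = 1.812147
a = ȳ − b·x̄ = 18.621667 − 1.812147·26.3 = -29.037803
ŷ(28.1) = -29.037803 + 1.812147·28.1 = 21.883532
residual = y − ŷ = 27.27 − 21.883532 = 5.386468

5.39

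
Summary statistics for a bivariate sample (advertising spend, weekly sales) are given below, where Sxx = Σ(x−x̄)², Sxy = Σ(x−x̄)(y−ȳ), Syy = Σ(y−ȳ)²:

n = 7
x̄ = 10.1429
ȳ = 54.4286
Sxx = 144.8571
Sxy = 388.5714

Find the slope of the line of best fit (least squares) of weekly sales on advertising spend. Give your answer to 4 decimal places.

2.6824

b = Sxy/Sxx = 388.5714/144.8571 = 2.682446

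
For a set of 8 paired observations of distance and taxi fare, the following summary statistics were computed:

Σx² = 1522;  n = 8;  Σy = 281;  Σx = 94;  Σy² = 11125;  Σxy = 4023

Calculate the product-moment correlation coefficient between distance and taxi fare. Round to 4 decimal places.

Sxx = Σx² − (Σx)²/n = 1522 − 1104.5 = 417.5
Sxy = Σxy − (Σx)(Σy)/n = 4023 − 3301.75 = 721.25
Syy = Σy² − (Σy)²/n = 11125 − 9870.125 = 1254.875
r = Sxy/√(Sxx·Syy) = 721.25/√(523910.3125) = 721.25/723.816491 = 0.996454

0.9965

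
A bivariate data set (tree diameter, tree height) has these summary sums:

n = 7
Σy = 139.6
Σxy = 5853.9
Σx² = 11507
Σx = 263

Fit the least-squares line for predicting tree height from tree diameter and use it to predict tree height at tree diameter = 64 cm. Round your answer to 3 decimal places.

29.842

Sxx = Σx² − (Σx)²/n = 11507 − 9881.285714 = 1625.714286
Sxy = Σxy − (Σx)(Σy)/n = 5853.9 − 5244.971429 = 608.928571
b = Sxy/Sxx = 608.928571/1625.714286 = 0.374561
a = ȳ − b·x̄ = 19.942857 − 0.374561·37.571429 = 5.870079
ŷ(64) = a + b·64 = 5.870079 + 0.374561·64 = 29.841960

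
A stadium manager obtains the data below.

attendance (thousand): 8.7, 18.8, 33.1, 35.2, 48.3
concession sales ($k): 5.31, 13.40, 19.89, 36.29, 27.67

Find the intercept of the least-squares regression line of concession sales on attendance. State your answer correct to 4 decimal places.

n = 5, Σx = 144.1, Σy = 102.56, Σxy = 3570.345, Σx² = 5096.67
Sxx = Σx² − (Σx)²/n = 5096.67 − 4152.962 = 943.708
Sxy = Σxy − (Σx)(Σy)/n = 3570.345 − 2955.7792 = 614.5658
b = Sxy/Sxx = 614.5658/943.708 = 0.651225
a = ȳ − b·x̄ = 20.512 − 0.651225·28.82 = 1.743709

1.7437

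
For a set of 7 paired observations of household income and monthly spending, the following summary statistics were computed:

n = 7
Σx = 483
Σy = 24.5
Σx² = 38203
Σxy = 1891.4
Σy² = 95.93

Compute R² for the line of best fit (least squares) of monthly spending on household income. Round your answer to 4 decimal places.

Sxx = Σx² − (Σx)²/n = 38203 − 33327 = 4876
Sxy = Σxy − (Σx)(Σy)/n = 1891.4 − 1690.5 = 200.9
Syy = Σy² − (Σy)²/n = 95.93 − 85.75 = 10.18
R² = Sxy²/(Sxx·Syy) = (200.9)²/(4876·10.18) = 0.813108

0.8131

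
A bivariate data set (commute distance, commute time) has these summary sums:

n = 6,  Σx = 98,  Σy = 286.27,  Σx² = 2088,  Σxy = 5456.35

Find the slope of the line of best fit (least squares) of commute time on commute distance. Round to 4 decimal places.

Sxx = Σx² − (Σx)²/n = 2088 − 1600.666667 = 487.333333
Sxy = Σxy − (Σx)(Σy)/n = 5456.35 − 4675.743333 = 780.606667
b = Sxy/Sxx = 780.606667/487.333333 = 1.601792

1.6018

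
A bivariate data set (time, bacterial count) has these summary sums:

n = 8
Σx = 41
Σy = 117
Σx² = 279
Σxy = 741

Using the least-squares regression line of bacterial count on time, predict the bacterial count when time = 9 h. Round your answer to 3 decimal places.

22.579

Sxx = Σx² − (Σx)²/n = 279 − 210.125 = 68.875
Sxy = Σxy − (Σx)(Σy)/n = 741 − 599.625 = 141.375
b = Sxy/Sxx = 141.375/68.875 = 2.052632
a = ȳ − b·x̄ = 14.625 − 2.052632·5.125 = 4.105263
ŷ(9) = a + b·9 = 4.105263 + 2.052632·9 = 22.578947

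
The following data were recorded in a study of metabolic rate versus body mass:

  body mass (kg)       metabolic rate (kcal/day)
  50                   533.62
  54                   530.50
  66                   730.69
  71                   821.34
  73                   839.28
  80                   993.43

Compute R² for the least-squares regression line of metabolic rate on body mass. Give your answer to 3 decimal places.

0.979

n = 6, Σx = 394, Σy = 4448.86, Σxy = 302610.52, Σx² = 26542, Σy² = 3465981.9094
Sxx = Σx² − (Σx)²/n = 26542 − 25872.666667 = 669.333333
Sxy = Σxy − (Σx)(Σy)/n = 302610.52 − 292141.806667 = 10468.713333
Syy = Σy² − (Σy)²/n = 3465981.9094 − 3298725.883267 = 167256.026133
R² = Sxy²/(Sxx·Syy) = (10468.713333)²/(669.333333·167256.026133) = 0.978954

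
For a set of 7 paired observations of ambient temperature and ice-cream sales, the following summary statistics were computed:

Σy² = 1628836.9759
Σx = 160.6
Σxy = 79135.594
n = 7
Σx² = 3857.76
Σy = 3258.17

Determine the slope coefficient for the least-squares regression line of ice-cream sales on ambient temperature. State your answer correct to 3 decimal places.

25.320

Sxx = Σx² − (Σx)²/n = 3857.76 − 3684.622857 = 173.137143
Sxy = Σxy − (Σx)(Σy)/n = 79135.594 − 74751.728857 = 4383.865143
b = Sxy/Sxx = 4383.865143/173.137143 = 25.320189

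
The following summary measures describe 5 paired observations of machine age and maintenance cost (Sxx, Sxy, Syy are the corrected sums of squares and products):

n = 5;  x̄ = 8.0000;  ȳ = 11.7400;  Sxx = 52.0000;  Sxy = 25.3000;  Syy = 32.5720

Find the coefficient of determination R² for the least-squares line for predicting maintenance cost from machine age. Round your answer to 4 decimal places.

R² = Sxy²/(Sxx·Syy) = (25.3)²/(52·32.572) = 0.377914

0.3779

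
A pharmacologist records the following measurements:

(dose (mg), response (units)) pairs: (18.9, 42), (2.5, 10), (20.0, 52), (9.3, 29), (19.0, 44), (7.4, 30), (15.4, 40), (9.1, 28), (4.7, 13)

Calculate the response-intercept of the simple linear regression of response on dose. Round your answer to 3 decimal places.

n = 9, Σx = 106.3, Σy = 288, Σxy = 4118.4, Σx² = 1607.77
Sxx = Σx² − (Σx)²/n = 1607.77 − 1255.521111 = 352.248889
Sxy = Σxy − (Σx)(Σy)/n = 4118.4 − 3401.6 = 716.8
b = Sxy/Sxx = 716.8/352.248889 = 2.034925
a = ȳ − b·x̄ = 32 − 2.034925·11.811111 = 7.965277

7.965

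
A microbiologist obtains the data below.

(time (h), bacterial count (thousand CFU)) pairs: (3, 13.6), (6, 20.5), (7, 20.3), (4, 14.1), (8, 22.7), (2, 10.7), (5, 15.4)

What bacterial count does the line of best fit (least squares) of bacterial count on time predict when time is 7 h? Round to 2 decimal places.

20.74

n = 7, Σx = 35, Σy = 117.3, Σxy = 642.3, Σx² = 203
Sxx = Σx² − (Σx)²/n = 203 − 175 = 28
Sxy = Σxy − (Σx)(Σy)/n = 642.3 − 586.5 = 55.8
b = Sxy/Sxx = 55.8/28 = 1.992857
a = ȳ − b·x̄ = 16.757143 − 1.992857·5 = 6.792857
ŷ(7) = a + b·7 = 6.792857 + 1.992857·7 = 20.742857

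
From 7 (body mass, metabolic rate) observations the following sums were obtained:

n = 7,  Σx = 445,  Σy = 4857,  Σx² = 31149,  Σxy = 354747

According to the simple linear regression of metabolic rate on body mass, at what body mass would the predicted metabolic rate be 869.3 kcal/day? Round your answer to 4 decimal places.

74.4829

Sxx = Σx² − (Σx)²/n = 31149 − 28289.285714 = 2859.714286
Sxy = Σxy − (Σx)(Σy)/n = 354747 − 308766.428571 = 45980.571429
b = Sxy/Sxx = 45980.571429/2859.714286 = 16.078729
a = ȳ − b·x̄ = 693.857143 − 16.078729·63.571429 = -328.290638
Set a + b·x = 869.3: x = (869.3 − (-328.290638)) / 16.078729 = 74.482916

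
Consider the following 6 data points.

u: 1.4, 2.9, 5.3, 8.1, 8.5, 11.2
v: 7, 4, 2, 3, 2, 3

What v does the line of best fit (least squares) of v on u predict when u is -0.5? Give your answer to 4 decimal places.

n = 6, Σx = 37.4, Σy = 21, Σxy = 106.9, Σx² = 301.76
Sxx = Σx² − (Σx)²/n = 301.76 − 233.126667 = 68.633333
Sxy = Σxy − (Σx)(Σy)/n = 106.9 − 130.9 = -24
b = Sxy/Sxx = -24/68.633333 = -0.349684
a = ȳ − b·x̄ = 3.5 − (-0.349684)·6.233333 = 5.679699
ŷ(-0.5) = a + b·-0.5 = 5.679699 + (-0.349684)·(-0.5) = 5.854541

5.8545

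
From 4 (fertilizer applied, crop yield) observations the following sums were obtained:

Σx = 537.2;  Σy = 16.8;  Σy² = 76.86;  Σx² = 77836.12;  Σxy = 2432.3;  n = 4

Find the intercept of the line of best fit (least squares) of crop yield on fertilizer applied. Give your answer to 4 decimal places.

0.0446

Sxx = Σx² − (Σx)²/n = 77836.12 − 72145.96 = 5690.16
Sxy = Σxy − (Σx)(Σy)/n = 2432.3 − 2256.24 = 176.06
b = Sxy/Sxx = 176.06/5690.16 = 0.030941
a = ȳ − b·x̄ = 4.2 − 0.030941·134.3 = 0.044606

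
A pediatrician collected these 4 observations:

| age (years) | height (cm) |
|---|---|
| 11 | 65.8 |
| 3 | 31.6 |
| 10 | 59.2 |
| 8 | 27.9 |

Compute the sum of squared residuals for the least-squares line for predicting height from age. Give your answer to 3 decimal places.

n = 4, Σx = 32, Σy = 184.5, Σxy = 1633.8, Σx² = 294, Σy² = 9611.25
Sxx = Σx² − (Σx)²/n = 294 − 256 = 38
Sxy = Σxy − (Σx)(Σy)/n = 1633.8 − 1476 = 157.8
Syy = Σy² − (Σy)²/n = 9611.25 − 8510.0625 = 1101.1875
b = Sxy/Sxx = 157.8/38 = 4.152632
SSE = Syy − b·Sxy = 1101.1875 − 4.152632·157.8 = 445.902237

445.902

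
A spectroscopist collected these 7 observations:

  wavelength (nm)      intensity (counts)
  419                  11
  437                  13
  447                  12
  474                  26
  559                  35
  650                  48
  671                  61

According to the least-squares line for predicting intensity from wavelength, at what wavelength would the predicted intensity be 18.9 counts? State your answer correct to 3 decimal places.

465.028

n = 7, Σx = 3657, Σy = 206, Σxy = 119674, Σx² = 1976237
Sxx = Σx² − (Σx)²/n = 1976237 − 1910521.285714 = 65715.714286
Sxy = Σxy − (Σx)(Σy)/n = 119674 − 107620.285714 = 12053.714286
b = Sxy/Sxx = 12053.714286/65715.714286 = 0.183422
a = ȳ − b·x̄ = 29.428571 − 0.183422·522.428571 = -66.396374
Set a + b·x = 18.9: x = (18.9 − (-66.396374)) / 0.183422 = 465.027792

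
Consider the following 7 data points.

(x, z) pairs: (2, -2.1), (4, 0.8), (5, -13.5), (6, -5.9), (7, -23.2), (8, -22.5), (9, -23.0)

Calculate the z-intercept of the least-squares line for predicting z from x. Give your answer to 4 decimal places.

n = 7, Σx = 41, Σy = -89.4, Σxy = -653.3, Σx² = 275
Sxx = Σx² − (Σx)²/n = 275 − 240.142857 = 34.857143
Sxy = Σxy − (Σx)(Σy)/n = -653.3 − (-523.628571) = -129.671429
b = Sxy/Sxx = -129.671429/34.857143 = -3.720082
a = ȳ − b·x̄ = -12.771429 − (-3.720082)·5.857143 = 9.017623

9.0176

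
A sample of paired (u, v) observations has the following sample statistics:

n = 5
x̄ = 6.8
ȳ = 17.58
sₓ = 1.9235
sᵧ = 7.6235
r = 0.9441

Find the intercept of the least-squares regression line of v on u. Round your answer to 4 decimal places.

-7.8642

b = r · sᵧ/sₓ = 0.9441 · 7.6235/1.9235 = 3.741797
a = ȳ − b·x̄ = 17.58 − 3.741797·6.8 = -7.864219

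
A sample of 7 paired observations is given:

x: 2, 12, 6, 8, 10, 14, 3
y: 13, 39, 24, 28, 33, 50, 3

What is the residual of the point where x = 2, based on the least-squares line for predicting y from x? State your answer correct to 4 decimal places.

n = 7, Σx = 55, Σy = 190, Σxy = 1901, Σx² = 553
Sxx = Σx² − (Σx)²/n = 553 − 432.142857 = 120.857143
Sxy = Σxy − (Σx)(Σy)/n = 1901 − 1492.857143 = 408.142857
b = Sxy/Sxx = 408.142857/120.857143 = 3.377069
a = ȳ − b·x̄ = 27.142857 − 3.377069·7.857143 = 0.608747
ŷ(2) = 0.608747 + 3.377069·2 = 7.362884
residual = y − ŷ = 13 − 7.362884 = 5.637116

5.6371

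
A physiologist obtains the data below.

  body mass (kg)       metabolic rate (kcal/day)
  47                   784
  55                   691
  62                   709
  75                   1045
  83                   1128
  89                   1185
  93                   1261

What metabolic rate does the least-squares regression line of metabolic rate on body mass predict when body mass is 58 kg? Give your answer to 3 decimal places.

794.564

n = 7, Σx = 504, Σy = 6803, Σxy = 513548, Σx² = 38162
Sxx = Σx² − (Σx)²/n = 38162 − 36288 = 1874
Sxy = Σxy − (Σx)(Σy)/n = 513548 − 489816 = 23732
b = Sxy/Sxx = 23732/1874 = 12.663821
a = ȳ − b·x̄ = 971.857143 − 12.663821·72 = 60.062052
ŷ(58) = a + b·58 = 60.062052 + 12.663821·58 = 794.563653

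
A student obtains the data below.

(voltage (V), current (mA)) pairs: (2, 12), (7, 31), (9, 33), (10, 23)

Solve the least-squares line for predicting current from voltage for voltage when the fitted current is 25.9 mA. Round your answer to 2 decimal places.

n = 4, Σx = 28, Σy = 99, Σxy = 768, Σx² = 234
Sxx = Σx² − (Σx)²/n = 234 − 196 = 38
Sxy = Σxy − (Σx)(Σy)/n = 768 − 693 = 75
b = Sxy/Sxx = 75/38 = 1.973684
a = ȳ − b·x̄ = 24.75 − 1.973684·7 = 10.934211
Set a + b·x = 25.9: x = (25.9 − 10.934211) / 1.973684 = 7.582667

7.58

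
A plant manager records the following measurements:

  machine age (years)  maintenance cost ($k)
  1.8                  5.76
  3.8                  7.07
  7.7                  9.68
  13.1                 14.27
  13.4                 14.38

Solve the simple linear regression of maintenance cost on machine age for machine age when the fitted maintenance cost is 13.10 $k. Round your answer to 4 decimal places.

n = 5, Σx = 39.8, Σy = 51.16, Σxy = 491.399, Σx² = 428.14
Sxx = Σx² − (Σx)²/n = 428.14 − 316.808 = 111.332
Sxy = Σxy − (Σx)(Σy)/n = 491.399 − 407.2336 = 84.1654
b = Sxy/Sxx = 84.1654/111.332 = 0.755986
a = ȳ − b·x̄ = 10.232 − 0.755986·7.96 = 4.214354
Set a + b·x = 13.10: x = (13.10 − 4.214354) / 0.755986 = 11.753723

11.7537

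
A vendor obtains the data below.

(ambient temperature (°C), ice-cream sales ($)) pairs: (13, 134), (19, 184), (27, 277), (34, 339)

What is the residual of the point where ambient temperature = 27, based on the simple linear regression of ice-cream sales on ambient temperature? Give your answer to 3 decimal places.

6.000

n = 4, Σx = 93, Σy = 934, Σxy = 24243, Σx² = 2415
Sxx = Σx² − (Σx)²/n = 2415 − 2162.25 = 252.75
Sxy = Σxy − (Σx)(Σy)/n = 24243 − 21715.5 = 2527.5
b = Sxy/Sxx = 2527.5/252.75 = 10
a = ȳ − b·x̄ = 233.5 − 10·23.25 = 1
ŷ(27) = 1 + 10·27 = 271
residual = y − ŷ = 277 − 271 = 6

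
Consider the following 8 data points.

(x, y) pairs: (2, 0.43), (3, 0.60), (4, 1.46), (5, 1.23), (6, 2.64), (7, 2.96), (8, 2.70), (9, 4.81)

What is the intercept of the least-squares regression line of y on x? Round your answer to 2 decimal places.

-0.98

n = 8, Σx = 44, Σy = 16.83, Σxy = 116.1, Σx² = 284
Sxx = Σx² − (Σx)²/n = 284 − 242 = 42
Sxy = Σxy − (Σx)(Σy)/n = 116.1 − 92.565 = 23.535
b = Sxy/Sxx = 23.535/42 = 0.560357
a = ȳ − b·x̄ = 2.10375 − 0.560357·5.5 = -0.978214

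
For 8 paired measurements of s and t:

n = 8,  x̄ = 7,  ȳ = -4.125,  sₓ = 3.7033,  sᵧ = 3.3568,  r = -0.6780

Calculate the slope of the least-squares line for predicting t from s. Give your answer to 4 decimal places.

-0.6146

b = r · sᵧ/sₓ = -0.678 · 3.3568/3.7033 = -0.614563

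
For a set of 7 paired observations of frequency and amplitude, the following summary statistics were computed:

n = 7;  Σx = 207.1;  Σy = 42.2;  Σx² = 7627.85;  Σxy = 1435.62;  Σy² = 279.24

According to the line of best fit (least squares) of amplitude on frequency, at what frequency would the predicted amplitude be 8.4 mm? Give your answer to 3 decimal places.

Sxx = Σx² − (Σx)²/n = 7627.85 − 6127.201429 = 1500.648571
Sxy = Σxy − (Σx)(Σy)/n = 1435.62 − 1248.517143 = 187.102857
b = Sxy/Sxx = 187.102857/1500.648571 = 0.124681
a = ȳ − b·x̄ = 6.028571 − 0.124681·29.585714 = 2.339785
Set a + b·x = 8.4: x = (8.4 − 2.339785) / 0.124681 = 48.605632

48.606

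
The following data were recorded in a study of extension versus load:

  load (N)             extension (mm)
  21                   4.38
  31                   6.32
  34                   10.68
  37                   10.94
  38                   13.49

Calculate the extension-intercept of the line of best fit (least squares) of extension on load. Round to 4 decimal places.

-6.9273

n = 5, Σx = 161, Σy = 45.81, Σxy = 1568.42, Σx² = 5371
Sxx = Σx² − (Σx)²/n = 5371 − 5184.2 = 186.8
Sxy = Σxy − (Σx)(Σy)/n = 1568.42 − 1475.082 = 93.338
b = Sxy/Sxx = 93.338/186.8 = 0.499668
a = ȳ − b·x̄ = 9.162 − 0.499668·32.2 = -6.927313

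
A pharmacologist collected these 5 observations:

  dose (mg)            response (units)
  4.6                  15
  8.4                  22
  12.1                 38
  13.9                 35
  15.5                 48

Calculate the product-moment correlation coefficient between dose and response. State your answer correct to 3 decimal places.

n = 5, Σx = 54.5, Σy = 158, Σxy = 1944.1, Σx² = 671.59, Σy² = 5682
Sxx = Σx² − (Σx)²/n = 671.59 − 594.05 = 77.54
Sxy = Σxy − (Σx)(Σy)/n = 1944.1 − 1722.2 = 221.9
Syy = Σy² − (Σy)²/n = 5682 − 4992.8 = 689.2
r = Sxy/√(Sxx·Syy) = 221.9/√(53440.568) = 221.9/231.172161 = 0.959891

0.960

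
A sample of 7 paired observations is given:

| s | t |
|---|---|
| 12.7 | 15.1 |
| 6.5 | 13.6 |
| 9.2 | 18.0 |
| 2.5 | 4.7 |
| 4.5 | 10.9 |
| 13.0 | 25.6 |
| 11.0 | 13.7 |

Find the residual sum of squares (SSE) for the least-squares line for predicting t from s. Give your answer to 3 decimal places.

83.652

n = 7, Σx = 59.4, Σy = 101.6, Σxy = 990.07, Σx² = 604.68, Σy² = 1720.92
Sxx = Σx² − (Σx)²/n = 604.68 − 504.051429 = 100.628571
Sxy = Σxy − (Σx)(Σy)/n = 990.07 − 862.148571 = 127.921429
Syy = Σy² − (Σy)²/n = 1720.92 − 1474.651429 = 246.268571
b = Sxy/Sxx = 127.921429/100.628571 = 1.271224
SSE = Syy − b·Sxy = 246.268571 − 1.271224·127.921429 = 83.651815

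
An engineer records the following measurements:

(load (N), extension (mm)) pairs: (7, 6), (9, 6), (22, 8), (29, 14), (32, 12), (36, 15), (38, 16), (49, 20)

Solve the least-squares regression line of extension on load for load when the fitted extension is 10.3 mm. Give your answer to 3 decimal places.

22.404

n = 8, Σx = 222, Σy = 97, Σxy = 3190, Σx² = 7620
Sxx = Σx² − (Σx)²/n = 7620 − 6160.5 = 1459.5
Sxy = Σxy − (Σx)(Σy)/n = 3190 − 2691.75 = 498.25
b = Sxy/Sxx = 498.25/1459.5 = 0.341384
a = ȳ − b·x̄ = 12.125 − 0.341384·27.75 = 2.651593
Set a + b·x = 10.3: x = (10.3 − 2.651593) / 0.341384 = 22.404114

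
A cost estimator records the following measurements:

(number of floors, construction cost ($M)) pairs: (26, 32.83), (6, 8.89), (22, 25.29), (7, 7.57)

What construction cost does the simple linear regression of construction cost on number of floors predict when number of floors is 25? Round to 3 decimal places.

n = 4, Σx = 61, Σy = 74.58, Σxy = 1516.29, Σx² = 1245
Sxx = Σx² − (Σx)²/n = 1245 − 930.25 = 314.75
Sxy = Σxy − (Σx)(Σy)/n = 1516.29 − 1137.345 = 378.945
b = Sxy/Sxx = 378.945/314.75 = 1.203956
a = ȳ − b·x̄ = 18.645 − 1.203956·15.25 = 0.284678
ŷ(25) = a + b·25 = 0.284678 + 1.203956·25 = 30.383566

30.384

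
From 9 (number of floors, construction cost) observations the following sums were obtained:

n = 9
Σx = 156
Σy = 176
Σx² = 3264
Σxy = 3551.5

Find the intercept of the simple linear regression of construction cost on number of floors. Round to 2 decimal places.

Sxx = Σx² − (Σx)²/n = 3264 − 2704 = 560
Sxy = Σxy − (Σx)(Σy)/n = 3551.5 − 3050.666667 = 500.833333
b = Sxy/Sxx = 500.833333/560 = 0.894345
a = ȳ − b·x̄ = 19.555556 − 0.894345·17.333333 = 4.053571

4.05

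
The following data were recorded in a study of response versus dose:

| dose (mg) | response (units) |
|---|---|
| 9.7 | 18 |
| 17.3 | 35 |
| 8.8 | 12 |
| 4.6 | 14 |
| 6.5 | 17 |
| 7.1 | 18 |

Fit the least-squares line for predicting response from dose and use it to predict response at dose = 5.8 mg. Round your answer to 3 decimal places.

n = 6, Σx = 54, Σy = 114, Σxy = 1188.4, Σx² = 584.64
Sxx = Σx² − (Σx)²/n = 584.64 − 486 = 98.64
Sxy = Σxy − (Σx)(Σy)/n = 1188.4 − 1026 = 162.4
b = Sxy/Sxx = 162.4/98.64 = 1.646391
a = ȳ − b·x̄ = 19 − 1.646391·9 = 4.182482
ŷ(5.8) = a + b·5.8 = 4.182482 + 1.646391·5.8 = 13.731549

13.732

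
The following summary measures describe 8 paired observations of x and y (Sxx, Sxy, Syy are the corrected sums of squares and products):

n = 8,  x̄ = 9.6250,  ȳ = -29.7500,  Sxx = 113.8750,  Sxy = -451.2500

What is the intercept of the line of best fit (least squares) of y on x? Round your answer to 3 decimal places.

b = Sxy/Sxx = -451.25/113.875 = -3.962678
a = ȳ − b·x̄ = -29.75 − (-3.962678)·9.625 = 8.390779

8.391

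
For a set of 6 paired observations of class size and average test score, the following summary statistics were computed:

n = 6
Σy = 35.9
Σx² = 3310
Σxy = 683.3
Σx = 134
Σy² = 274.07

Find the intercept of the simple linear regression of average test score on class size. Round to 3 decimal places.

14.321

Sxx = Σx² − (Σx)²/n = 3310 − 2992.666667 = 317.333333
Sxy = Σxy − (Σx)(Σy)/n = 683.3 − 801.766667 = -118.466667
b = Sxy/Sxx = -118.466667/317.333333 = -0.373319
a = ȳ − b·x̄ = 5.983333 − (-0.373319)·22.333333 = 14.320798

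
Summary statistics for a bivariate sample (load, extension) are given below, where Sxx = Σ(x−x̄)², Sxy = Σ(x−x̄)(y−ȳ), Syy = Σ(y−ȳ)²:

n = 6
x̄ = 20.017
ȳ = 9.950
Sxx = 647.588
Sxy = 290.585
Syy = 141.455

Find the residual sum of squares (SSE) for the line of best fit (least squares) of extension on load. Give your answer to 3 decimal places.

11.064

b = Sxy/Sxx = 290.585/647.588 = 0.448719
SSE = Syy − b·Sxy = 141.455 − 0.448719·290.585 = 11.064007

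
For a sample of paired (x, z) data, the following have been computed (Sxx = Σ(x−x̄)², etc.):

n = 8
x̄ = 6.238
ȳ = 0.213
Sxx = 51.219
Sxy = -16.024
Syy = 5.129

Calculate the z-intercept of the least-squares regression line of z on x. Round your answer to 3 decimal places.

2.165

b = Sxy/Sxx = -16.024/51.219 = -0.312853
a = ȳ − b·x̄ = 0.213 − (-0.312853)·6.238 = 2.164575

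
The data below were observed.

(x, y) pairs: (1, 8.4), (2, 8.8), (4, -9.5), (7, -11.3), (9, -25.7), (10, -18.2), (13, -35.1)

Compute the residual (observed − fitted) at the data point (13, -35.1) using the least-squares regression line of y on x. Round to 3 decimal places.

n = 7, Σx = 46, Σy = -82.6, Σxy = -960.7, Σx² = 420
Sxx = Σx² − (Σx)²/n = 420 − 302.285714 = 117.714286
Sxy = Σxy − (Σx)(Σy)/n = -960.7 − (-542.8) = -417.9
b = Sxy/Sxx = -417.9/117.714286 = -3.550121
a = ȳ − b·x̄ = -11.8 − (-3.550121)·6.571429 = 11.529369
ŷ(13) = 11.529369 + (-3.550121)·13 = -34.622209
residual = y − ŷ = -35.1 − (-34.622209) = -0.477791

-0.478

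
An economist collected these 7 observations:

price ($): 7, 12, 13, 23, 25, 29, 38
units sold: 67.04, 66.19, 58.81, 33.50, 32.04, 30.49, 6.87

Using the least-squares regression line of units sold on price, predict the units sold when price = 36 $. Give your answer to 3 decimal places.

11.696

n = 7, Σx = 147, Σy = 294.94, Σxy = 4744.86, Σx² = 3801
Sxx = Σx² − (Σx)²/n = 3801 − 3087 = 714
Sxy = Σxy − (Σx)(Σy)/n = 4744.86 − 6193.74 = -1448.88
b = Sxy/Sxx = -1448.88/714 = -2.029244
a = ȳ − b·x̄ = 42.134286 − (-2.029244)·21 = 84.748403
ŷ(36) = a + b·36 = 84.748403 + (-2.029244)·36 = 11.695630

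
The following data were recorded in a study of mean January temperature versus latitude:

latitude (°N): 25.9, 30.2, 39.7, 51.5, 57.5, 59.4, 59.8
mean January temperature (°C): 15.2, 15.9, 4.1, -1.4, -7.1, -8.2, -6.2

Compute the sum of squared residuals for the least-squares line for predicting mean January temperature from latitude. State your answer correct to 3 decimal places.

n = 7, Σx = 324, Σy = 12.3, Σxy = -301.56, Σx² = 16221.84, Σy² = 658.71
Sxx = Σx² − (Σx)²/n = 16221.84 − 14996.571429 = 1225.268571
Sxy = Σxy − (Σx)(Σy)/n = -301.56 − 569.314286 = -870.874286
Syy = Σy² − (Σy)²/n = 658.71 − 21.612857 = 637.097143
b = Sxy/Sxx = -870.874286/1225.268571 = -0.710762
SSE = Syy − b·Sxy = 637.097143 − (-0.710762)·(-870.874286) = 18.112833

18.113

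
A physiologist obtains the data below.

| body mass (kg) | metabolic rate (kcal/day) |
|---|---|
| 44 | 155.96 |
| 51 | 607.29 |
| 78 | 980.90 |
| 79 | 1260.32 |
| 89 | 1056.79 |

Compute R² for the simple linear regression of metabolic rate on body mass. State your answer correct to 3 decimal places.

n = 5, Σx = 341, Σy = 4061.26, Σxy = 307963.82, Σx² = 24783, Σy² = 4060501.0822
Sxx = Σx² − (Σx)²/n = 24783 − 23256.2 = 1526.8
Sxy = Σxy − (Σx)(Σy)/n = 307963.82 − 276977.932 = 30985.888
Syy = Σy² − (Σy)²/n = 4060501.0822 − 3298766.55752 = 761734.52468
R² = Sxy²/(Sxx·Syy) = (30985.888)²/(1526.8·761734.52468) = 0.825548

0.826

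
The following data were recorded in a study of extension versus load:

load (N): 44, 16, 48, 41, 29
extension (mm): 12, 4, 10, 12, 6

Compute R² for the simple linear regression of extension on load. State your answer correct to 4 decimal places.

0.8187

n = 5, Σx = 178, Σy = 44, Σxy = 1738, Σx² = 7018, Σy² = 440
Sxx = Σx² − (Σx)²/n = 7018 − 6336.8 = 681.2
Sxy = Σxy − (Σx)(Σy)/n = 1738 − 1566.4 = 171.6
Syy = Σy² − (Σy)²/n = 440 − 387.2 = 52.8
R² = Sxy²/(Sxx·Syy) = (171.6)²/(681.2·52.8) = 0.818702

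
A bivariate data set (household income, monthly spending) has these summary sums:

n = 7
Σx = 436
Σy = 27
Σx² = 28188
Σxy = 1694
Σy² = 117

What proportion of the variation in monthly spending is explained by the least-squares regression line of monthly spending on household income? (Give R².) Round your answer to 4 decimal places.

0.0114

Sxx = Σx² − (Σx)²/n = 28188 − 27156.571429 = 1031.428571
Sxy = Σxy − (Σx)(Σy)/n = 1694 − 1681.714286 = 12.285714
Syy = Σy² − (Σy)²/n = 117 − 104.142857 = 12.857143
R² = Sxy²/(Sxx·Syy) = (12.285714)²/(1031.428571·12.857143) = 0.011382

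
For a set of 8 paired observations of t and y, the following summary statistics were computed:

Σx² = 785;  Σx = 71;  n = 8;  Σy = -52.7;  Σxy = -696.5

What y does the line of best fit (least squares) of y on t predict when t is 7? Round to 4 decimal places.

Sxx = Σx² − (Σx)²/n = 785 − 630.125 = 154.875
Sxy = Σxy − (Σx)(Σy)/n = -696.5 − (-467.7125) = -228.7875
b = Sxy/Sxx = -228.7875/154.875 = -1.477240
a = ȳ − b·x̄ = -6.5875 − (-1.477240)·8.875 = 6.523002
ŷ(7) = a + b·7 = 6.523002 + (-1.477240)·7 = -3.817676

-3.8177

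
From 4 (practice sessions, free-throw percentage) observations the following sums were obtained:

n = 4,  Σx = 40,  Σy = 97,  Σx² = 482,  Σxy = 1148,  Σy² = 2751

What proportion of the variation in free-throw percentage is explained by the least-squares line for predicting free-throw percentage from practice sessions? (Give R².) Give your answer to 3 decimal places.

Sxx = Σx² − (Σx)²/n = 482 − 400 = 82
Sxy = Σxy − (Σx)(Σy)/n = 1148 − 970 = 178
Syy = Σy² − (Σy)²/n = 2751 − 2352.25 = 398.75
R² = Sxy²/(Sxx·Syy) = (178)²/(82·398.75) = 0.969004

0.969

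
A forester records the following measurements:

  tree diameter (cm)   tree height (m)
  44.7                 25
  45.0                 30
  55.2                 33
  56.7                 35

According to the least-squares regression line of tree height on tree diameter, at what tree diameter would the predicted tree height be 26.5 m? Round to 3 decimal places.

43.295

n = 4, Σx = 201.6, Σy = 123, Σxy = 6273.6, Σx² = 10285.02
Sxx = Σx² − (Σx)²/n = 10285.02 − 10160.64 = 124.38
Sxy = Σxy − (Σx)(Σy)/n = 6273.6 − 6199.2 = 74.4
b = Sxy/Sxx = 74.4/124.38 = 0.598167
a = ȳ − b·x̄ = 30.75 − 0.598167·50.4 = 0.602388
Set a + b·x = 26.5: x = (26.5 − 0.602388) / 0.598167 = 43.294960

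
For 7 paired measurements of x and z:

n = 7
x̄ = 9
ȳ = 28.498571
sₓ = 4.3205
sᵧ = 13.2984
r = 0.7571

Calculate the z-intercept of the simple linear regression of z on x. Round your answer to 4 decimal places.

7.5255

b = r · sᵧ/sₓ = 0.7571 · 13.2984/4.3205 = 2.330336
a = ȳ − b·x̄ = 28.498571 − 2.330336·9 = 7.525543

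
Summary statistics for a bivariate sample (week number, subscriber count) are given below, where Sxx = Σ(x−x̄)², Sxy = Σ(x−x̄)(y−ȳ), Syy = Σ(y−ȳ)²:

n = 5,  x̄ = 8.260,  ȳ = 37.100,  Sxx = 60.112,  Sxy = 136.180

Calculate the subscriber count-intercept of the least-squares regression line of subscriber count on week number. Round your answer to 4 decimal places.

b = Sxy/Sxx = 136.18/60.112 = 2.265438
a = ȳ − b·x̄ = 37.1 − 2.265438·8.26 = 18.387483

18.3875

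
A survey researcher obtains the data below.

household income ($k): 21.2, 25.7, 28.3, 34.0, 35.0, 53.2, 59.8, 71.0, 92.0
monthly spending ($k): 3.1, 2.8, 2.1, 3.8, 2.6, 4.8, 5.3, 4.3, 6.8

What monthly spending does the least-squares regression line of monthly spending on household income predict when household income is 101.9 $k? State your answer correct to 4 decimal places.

n = 9, Σx = 420.2, Σy = 35.6, Σxy = 1920.51, Σx² = 24203.1
Sxx = Σx² − (Σx)²/n = 24203.1 − 19618.671111 = 4584.428889
Sxy = Σxy − (Σx)(Σy)/n = 1920.51 − 1662.124444 = 258.385556
b = Sxy/Sxx = 258.385556/4584.428889 = 0.056362
a = ȳ − b·x̄ = 3.955556 − 0.056362·46.688889 = 1.324097
ŷ(101.9) = a + b·101.9 = 1.324097 + 0.056362·101.9 = 7.067340

7.0673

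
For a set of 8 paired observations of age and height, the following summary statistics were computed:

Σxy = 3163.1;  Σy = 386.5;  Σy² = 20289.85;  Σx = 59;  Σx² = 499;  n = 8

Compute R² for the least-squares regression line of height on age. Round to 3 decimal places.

0.946

Sxx = Σx² − (Σx)²/n = 499 − 435.125 = 63.875
Sxy = Σxy − (Σx)(Σy)/n = 3163.1 − 2850.4375 = 312.6625
Syy = Σy² − (Σy)²/n = 20289.85 − 18672.78125 = 1617.06875
R² = Sxy²/(Sxx·Syy) = (312.6625)²/(63.875·1617.06875) = 0.946438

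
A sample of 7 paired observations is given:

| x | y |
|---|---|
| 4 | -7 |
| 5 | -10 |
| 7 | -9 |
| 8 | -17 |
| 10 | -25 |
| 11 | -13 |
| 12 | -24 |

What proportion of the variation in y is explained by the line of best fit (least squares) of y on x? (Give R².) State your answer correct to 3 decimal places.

0.616

n = 7, Σx = 57, Σy = -105, Σxy = -958, Σx² = 519, Σy² = 1889
Sxx = Σx² − (Σx)²/n = 519 − 464.142857 = 54.857143
Sxy = Σxy − (Σx)(Σy)/n = -958 − (-855) = -103
Syy = Σy² − (Σy)²/n = 1889 − 1575 = 314
R² = Sxy²/(Sxx·Syy) = (-103)²/(54.857143·314) = 0.615902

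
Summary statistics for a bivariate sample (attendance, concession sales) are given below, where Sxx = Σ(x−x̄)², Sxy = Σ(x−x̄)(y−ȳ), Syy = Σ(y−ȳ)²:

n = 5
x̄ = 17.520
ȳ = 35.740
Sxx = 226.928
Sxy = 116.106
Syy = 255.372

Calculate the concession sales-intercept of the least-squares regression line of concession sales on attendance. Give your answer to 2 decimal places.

b = Sxy/Sxx = 116.106/226.928 = 0.511642
a = ȳ − b·x̄ = 35.74 − 0.511642·17.52 = 26.776024

26.78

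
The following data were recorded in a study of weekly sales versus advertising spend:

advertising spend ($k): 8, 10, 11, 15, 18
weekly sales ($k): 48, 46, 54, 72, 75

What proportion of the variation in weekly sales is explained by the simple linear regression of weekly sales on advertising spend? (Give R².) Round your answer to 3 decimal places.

0.914

n = 5, Σx = 62, Σy = 295, Σxy = 3868, Σx² = 834, Σy² = 18145
Sxx = Σx² − (Σx)²/n = 834 − 768.8 = 65.2
Sxy = Σxy − (Σx)(Σy)/n = 3868 − 3658 = 210
Syy = Σy² − (Σy)²/n = 18145 − 17405 = 740
R² = Sxy²/(Sxx·Syy) = (210)²/(65.2·740) = 0.914028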